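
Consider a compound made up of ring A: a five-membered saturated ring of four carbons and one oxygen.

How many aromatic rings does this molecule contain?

0

Ring A has only sp³ atoms, so it is not fully conjugated — not aromatic (tetrahydrofuran).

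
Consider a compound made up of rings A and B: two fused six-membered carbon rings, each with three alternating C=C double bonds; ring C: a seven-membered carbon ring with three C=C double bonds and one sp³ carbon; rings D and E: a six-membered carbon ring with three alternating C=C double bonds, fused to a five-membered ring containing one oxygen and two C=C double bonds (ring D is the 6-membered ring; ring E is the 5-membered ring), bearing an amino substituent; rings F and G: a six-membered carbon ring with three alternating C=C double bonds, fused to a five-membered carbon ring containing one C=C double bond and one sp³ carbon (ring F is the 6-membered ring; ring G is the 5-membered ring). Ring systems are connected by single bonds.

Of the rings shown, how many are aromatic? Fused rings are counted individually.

Rings A and B form a fused bicyclic system with 10 sp² atoms and 10 π electrons from ring double bonds. 10 = 4(2)+2, so the system is aromatic and both rings count as aromatic (naphthalene).
Ring C has one sp³ carbon, so it is not fully conjugated — not aromatic (cycloheptatriene).
Rings D and E form a fused bicyclic system (with one oxygen) with 9 sp² atoms and 10 π electrons from ring double bonds plus a heteroatom lone pair. 10 = 4(2)+2, so the system is aromatic and both rings count as aromatic (benzofuran).
Ring F is fully conjugated (every ring atom contributes a p orbital); 3 ring double bonds give 6 π electrons. That satisfies 4n+2 with n=1, so ring F is aromatic (benzene ring).
Ring G has one sp³ carbon, so it is not fully conjugated — not aromatic (cyclopentene ring).
Aromatic: A, B, D, E, F. Total: 5.

5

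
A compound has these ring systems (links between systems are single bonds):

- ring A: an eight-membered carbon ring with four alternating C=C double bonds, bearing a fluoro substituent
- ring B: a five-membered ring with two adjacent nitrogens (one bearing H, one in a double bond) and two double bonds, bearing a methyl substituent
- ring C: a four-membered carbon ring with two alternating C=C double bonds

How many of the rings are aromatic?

Ring A has only sp² ring atoms; a planar conformation would have a fully conjugated π system of 8 electrons. But 8 = 4(2), which is 4n not 4n+2, so ring A is not aromatic (cyclooctatetraene) — cyclooctatetraene distorts into a non-planar tub to avoid antiaromaticity.
Ring B is planar and fully conjugated; 2 ring double bonds (4 π electrons) plus a heteroatom lone pair (2) give 6 π electrons. Since 6 = 4n+2 (n=1), ring B is aromatic (pyrazole).
Ring C has only sp² ring atoms; a planar conformation would have a fully conjugated π system of 4 electrons. But 4 = 4(1), which is 4n not 4n+2, so ring C is not aromatic (cyclobutadiene) — cyclobutadiene is antiaromatic and distorts to a rectangle.
Aromatic: B. Total: 1.

1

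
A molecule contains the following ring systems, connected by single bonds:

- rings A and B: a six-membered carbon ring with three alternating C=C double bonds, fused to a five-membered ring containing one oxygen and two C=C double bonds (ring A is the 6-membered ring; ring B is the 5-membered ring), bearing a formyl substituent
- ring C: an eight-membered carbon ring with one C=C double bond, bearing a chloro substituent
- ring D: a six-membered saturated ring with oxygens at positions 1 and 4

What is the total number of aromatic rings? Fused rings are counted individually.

Rings A and B form a fused bicyclic system (with one oxygen) with 9 sp² atoms and 10 π electrons from ring double bonds plus a heteroatom lone pair. 10 = 4(2)+2, so the system is aromatic and both rings count as aromatic (benzofuran).
Ring C has six sp³ carbons, so it is not fully conjugated — not aromatic (cyclooctene).
Ring D has only sp³ atoms, so it is not fully conjugated — not aromatic (1,4-dioxane).
Aromatic: A, B. Total: 2.

2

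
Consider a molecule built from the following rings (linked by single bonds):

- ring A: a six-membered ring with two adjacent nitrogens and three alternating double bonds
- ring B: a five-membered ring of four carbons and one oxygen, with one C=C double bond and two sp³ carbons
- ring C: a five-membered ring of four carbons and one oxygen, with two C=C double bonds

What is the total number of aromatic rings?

2

Ring A is fully conjugated (every ring atom contributes a p orbital); 3 ring double bonds give 6 π electrons. 6 = 4(1)+2, so ring A is aromatic (pyridazine).
Ring B has two sp³ carbons, so it is not fully conjugated — not aromatic (2,3-dihydrofuran).
Ring C is fully conjugated (every ring atom contributes a p orbital); 2 ring double bonds (4 π electrons) plus a heteroatom lone pair (2) give 6 π electrons. That satisfies 4n+2 with n=1, so ring C is aromatic (furan).
Aromatic: A, C. Total: 2.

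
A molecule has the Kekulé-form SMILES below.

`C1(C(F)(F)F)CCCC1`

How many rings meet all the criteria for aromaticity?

The SMILES encodes a five-membered saturated carbon ring.
The 5-membered ring has only sp³ atoms, so it is not fully conjugated — not aromatic (cyclopentane).

0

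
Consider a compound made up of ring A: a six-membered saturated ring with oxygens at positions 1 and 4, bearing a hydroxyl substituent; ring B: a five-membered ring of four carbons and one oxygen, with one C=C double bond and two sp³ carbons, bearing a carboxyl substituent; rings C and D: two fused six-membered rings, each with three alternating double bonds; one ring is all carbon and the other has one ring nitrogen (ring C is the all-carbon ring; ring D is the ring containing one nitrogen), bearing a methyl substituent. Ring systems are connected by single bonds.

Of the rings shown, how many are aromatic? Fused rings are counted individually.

2

Ring A has only sp³ atoms, so it is not fully conjugated — not aromatic (1,4-dioxane).
Ring B has two sp³ carbons, so it is not fully conjugated — not aromatic (2,3-dihydrofuran).
Rings C and D form a fused bicyclic system (with one nitrogen) with 10 sp² atoms and 10 π electrons from ring double bonds. 10 = 4(2)+2, so the system is aromatic and both rings count as aromatic (quinoline).
Aromatic: C, D. Total: 2.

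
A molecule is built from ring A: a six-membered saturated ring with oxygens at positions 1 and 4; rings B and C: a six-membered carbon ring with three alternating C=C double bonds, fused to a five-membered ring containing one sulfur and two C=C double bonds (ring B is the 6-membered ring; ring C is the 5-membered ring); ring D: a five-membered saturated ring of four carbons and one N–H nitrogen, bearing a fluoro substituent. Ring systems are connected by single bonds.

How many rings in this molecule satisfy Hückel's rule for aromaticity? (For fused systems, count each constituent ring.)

Ring A has only sp³ atoms, so it is not fully conjugated — not aromatic (1,4-dioxane).
Rings B and C form a fused bicyclic system (with one sulfur) with 9 sp² atoms and 10 π electrons from ring double bonds plus a heteroatom lone pair. 10 = 4(2)+2, so the system is aromatic and both rings count as aromatic (benzothiophene).
Ring D has only sp³ atoms, so it is not fully conjugated — not aromatic (pyrrolidine).
Aromatic: B, C. Total: 2.

2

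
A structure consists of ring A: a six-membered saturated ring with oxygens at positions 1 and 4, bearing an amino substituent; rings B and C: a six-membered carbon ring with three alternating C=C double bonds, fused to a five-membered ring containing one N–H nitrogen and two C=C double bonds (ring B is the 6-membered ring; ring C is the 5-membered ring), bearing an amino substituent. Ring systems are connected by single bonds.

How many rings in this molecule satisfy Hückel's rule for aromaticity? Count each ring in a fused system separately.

Ring A has only sp³ atoms, so it is not fully conjugated — not aromatic (1,4-dioxane).
Rings B and C form a fused bicyclic system (with one N–H) with 9 sp² atoms and 10 π electrons from ring double bonds plus a heteroatom lone pair. 10 = 4(2)+2, so the system is aromatic and both rings count as aromatic (indole).
Aromatic: B, C. Total: 2.

2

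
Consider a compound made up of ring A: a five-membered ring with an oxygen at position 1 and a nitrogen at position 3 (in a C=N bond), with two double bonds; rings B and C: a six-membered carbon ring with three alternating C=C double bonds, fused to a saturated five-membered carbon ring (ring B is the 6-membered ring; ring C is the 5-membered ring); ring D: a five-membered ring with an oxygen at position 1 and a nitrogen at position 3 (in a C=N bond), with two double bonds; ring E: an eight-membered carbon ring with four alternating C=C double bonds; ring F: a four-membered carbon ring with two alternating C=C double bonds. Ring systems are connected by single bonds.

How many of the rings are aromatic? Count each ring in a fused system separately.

3

Ring A is fully conjugated (every ring atom contributes a p orbital); 2 ring double bonds (4 π electrons) plus a heteroatom lone pair (2) give 6 π electrons. 6 = 4(1)+2, so ring A is aromatic (oxazole).
Ring B is planar and fully conjugated; 3 ring double bonds give 6 π electrons. That satisfies 4n+2 with n=1, so ring B is aromatic (benzene ring).
Ring C has three sp³ carbons, so it is not fully conjugated — not aromatic (cyclopentane ring).
Ring D is planar and fully conjugated; 2 ring double bonds (4 π electrons) plus a heteroatom lone pair (2) give 6 π electrons. That satisfies 4n+2 with n=1, so ring D is aromatic (oxazole).
Ring E has only sp² ring atoms; a planar conformation would have a fully conjugated π system of 8 electrons. But 8 = 4(2), which is 4n not 4n+2, so ring E is not aromatic (cyclooctatetraene) — cyclooctatetraene distorts into a non-planar tub to avoid antiaromaticity.
Ring F has only sp² ring atoms; a planar conformation would have a fully conjugated π system of 4 electrons. But 4 = 4(1), which is 4n not 4n+2, so ring F is not aromatic (cyclobutadiene) — cyclobutadiene is antiaromatic and distorts to a rectangle.
Aromatic: A, B, D. Total: 3.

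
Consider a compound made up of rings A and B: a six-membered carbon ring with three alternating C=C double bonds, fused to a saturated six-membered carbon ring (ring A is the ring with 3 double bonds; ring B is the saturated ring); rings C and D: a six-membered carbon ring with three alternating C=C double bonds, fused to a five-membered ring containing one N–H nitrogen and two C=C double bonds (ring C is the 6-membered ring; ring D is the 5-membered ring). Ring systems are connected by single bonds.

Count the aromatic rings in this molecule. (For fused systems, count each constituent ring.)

Ring A is planar and fully conjugated; 3 ring double bonds give 6 π electrons. That satisfies 4n+2 with n=1, so ring A is aromatic (benzene ring).
Ring B has four sp³ carbons, so it is not fully conjugated — not aromatic (cyclohexane ring).
Rings C and D form a fused bicyclic system (with one N–H) with 9 sp² atoms and 10 π electrons from ring double bonds plus a heteroatom lone pair. 10 = 4(2)+2, so the system is aromatic and both rings count as aromatic (indole).
Aromatic: A, C, D. Total: 3.

3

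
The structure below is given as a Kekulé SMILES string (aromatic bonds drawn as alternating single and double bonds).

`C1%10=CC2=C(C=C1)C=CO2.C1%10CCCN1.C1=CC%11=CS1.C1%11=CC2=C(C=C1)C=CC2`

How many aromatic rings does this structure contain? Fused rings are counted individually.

4

The SMILES encodes a six-membered carbon ring with three alternating C=C double bonds, fused to a five-membered ring containing one oxygen and two C=C double bonds; a five-membered saturated ring of four carbons and one N–H nitrogen; a five-membered ring of four carbons and one sulfur, with two C=C double bonds; a six-membered carbon ring with three alternating C=C double bonds, fused to a five-membered carbon ring containing one C=C double bond and one sp³ carbon.
The fused 6/5-membered bicyclic (with one oxygen) is a single π system with 9 sp² atoms and 10 π electrons from ring double bonds plus a heteroatom lone pair. 10 = 4(2)+2, so the system is aromatic and both rings count as aromatic (benzofuran).
The 5-membered ring with one N–H has only sp³ atoms, so it is not fully conjugated — not aromatic (pyrrolidine).
The 5-membered ring with one sulfur is fully conjugated (every ring atom contributes a p orbital); 2 ring double bonds (4 π electrons) plus a heteroatom lone pair (2) give 6 π electrons. 6 = 4(1)+2, so it is aromatic (thiophene).
The 6-membered ring has a continuous p-orbital overlap around the ring; 3 ring double bonds give 6 π electrons. That satisfies 4n+2 with n=1, so it is aromatic (benzene ring).
The 5-membered ring has one sp³ carbon, so it is not fully conjugated — not aromatic (cyclopentene ring).
4 of the 6 rings are aromatic. Total: 4.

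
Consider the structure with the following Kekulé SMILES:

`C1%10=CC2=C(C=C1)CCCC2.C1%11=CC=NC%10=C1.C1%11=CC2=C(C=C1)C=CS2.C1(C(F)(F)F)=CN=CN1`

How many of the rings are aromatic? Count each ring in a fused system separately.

5

The SMILES encodes a six-membered carbon ring with three alternating C=C double bonds, fused to a saturated six-membered carbon ring; a six-membered ring of five carbons and one nitrogen with three alternating double bonds; a six-membered carbon ring with three alternating C=C double bonds, fused to a five-membered ring containing one sulfur and two C=C double bonds; a five-membered ring with nitrogens at positions 1 and 3 (one bearing H, one in a C=N bond) and two double bonds.
The 6-membered ring is fully conjugated (every ring atom contributes a p orbital); 3 ring double bonds give 6 π electrons. 6 = 4(1)+2, so it is aromatic (benzene ring).
The second 6-membered ring has four sp³ carbons, so it is not fully conjugated — not aromatic (cyclohexane ring).
The 6-membered ring with one nitrogen is planar and fully conjugated; 3 ring double bonds give 6 π electrons. That satisfies 4n+2 with n=1, so it is aromatic (pyridine).
The fused 6/5-membered bicyclic (with one sulfur) is a single π system with 9 sp² atoms and 10 π electrons from ring double bonds plus a heteroatom lone pair. 10 = 4(2)+2, so the system is aromatic and both rings count as aromatic (benzothiophene).
The 5-membered ring with two nitrogens (one N–H, one =N–) has a continuous p-orbital overlap around the ring; 2 ring double bonds (4 π electrons) plus a heteroatom lone pair (2) give 6 π electrons. 6 = 4(1)+2, so it is aromatic (imidazole).
5 of the 6 rings are aromatic. Total: 5.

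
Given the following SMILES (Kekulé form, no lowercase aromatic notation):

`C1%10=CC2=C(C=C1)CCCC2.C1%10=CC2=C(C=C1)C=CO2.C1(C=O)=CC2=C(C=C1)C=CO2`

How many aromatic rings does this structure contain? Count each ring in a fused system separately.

The SMILES encodes a six-membered carbon ring with three alternating C=C double bonds, fused to a saturated six-membered carbon ring; a six-membered carbon ring with three alternating C=C double bonds, fused to a five-membered ring containing one oxygen and two C=C double bonds; a six-membered carbon ring with three alternating C=C double bonds, fused to a five-membered ring containing one oxygen and two C=C double bonds.
The 6-membered ring is fully conjugated (every ring atom contributes a p orbital); 3 ring double bonds give 6 π electrons. 6 = 4(1)+2, so it is aromatic (benzene ring).
The second 6-membered ring has four sp³ carbons, so it is not fully conjugated — not aromatic (cyclohexane ring).
The fused 6/5-membered bicyclic (with one oxygen) is a single π system with 9 sp² atoms and 10 π electrons from ring double bonds plus a heteroatom lone pair. 10 = 4(2)+2, so the system is aromatic and both rings count as aromatic (benzofuran).
The fused 6/5-membered bicyclic (with one oxygen) is a single π system with 9 sp² atoms and 10 π electrons from ring double bonds plus a heteroatom lone pair. 10 = 4(2)+2, so the system is aromatic and both rings count as aromatic (benzofuran).
5 of the 6 rings are aromatic. Total: 5.

5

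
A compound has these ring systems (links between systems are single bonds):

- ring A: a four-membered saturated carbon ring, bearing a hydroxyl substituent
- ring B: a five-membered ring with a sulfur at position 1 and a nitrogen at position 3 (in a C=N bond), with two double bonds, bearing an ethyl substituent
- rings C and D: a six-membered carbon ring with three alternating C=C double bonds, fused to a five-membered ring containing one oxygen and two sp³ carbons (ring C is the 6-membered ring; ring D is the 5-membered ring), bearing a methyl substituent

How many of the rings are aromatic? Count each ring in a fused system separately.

Ring A has only sp³ atoms, so it is not fully conjugated — not aromatic (cyclobutane).
Ring B is fully conjugated (every ring atom contributes a p orbital); 2 ring double bonds (4 π electrons) plus a heteroatom lone pair (2) give 6 π electrons. Since 6 = 4n+2 (n=1), ring B is aromatic (thiazole).
Ring C is planar and fully conjugated; 3 ring double bonds give 6 π electrons. That satisfies 4n+2 with n=1, so ring C is aromatic (benzene ring).
Ring D has two sp³ carbons, so it is not fully conjugated — not aromatic (oxolane ring).
Aromatic: B, C. Total: 2.

2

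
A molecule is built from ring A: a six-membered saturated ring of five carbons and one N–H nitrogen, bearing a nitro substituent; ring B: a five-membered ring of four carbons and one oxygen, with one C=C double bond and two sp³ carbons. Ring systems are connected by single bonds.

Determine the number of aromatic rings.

0

Ring A has only sp³ atoms, so it is not fully conjugated — not aromatic (piperidine).
Ring B has two sp³ carbons, so it is not fully conjugated — not aromatic (2,3-dihydrofuran).
No ring is aromatic. Total: 0.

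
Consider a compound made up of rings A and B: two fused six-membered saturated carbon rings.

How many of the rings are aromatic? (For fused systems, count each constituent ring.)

0

Ring A has only sp³ atoms, so it is not fully conjugated — not aromatic (cyclohexane ring).
Ring B has only sp³ atoms, so it is not fully conjugated — not aromatic (cyclohexane ring).
No ring is aromatic. Total: 0.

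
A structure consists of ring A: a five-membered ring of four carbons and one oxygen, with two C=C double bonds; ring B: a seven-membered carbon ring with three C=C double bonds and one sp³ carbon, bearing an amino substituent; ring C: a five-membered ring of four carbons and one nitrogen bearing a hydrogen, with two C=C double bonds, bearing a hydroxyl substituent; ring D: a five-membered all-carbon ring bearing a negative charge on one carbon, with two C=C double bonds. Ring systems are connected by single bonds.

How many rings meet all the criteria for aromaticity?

Ring A is fully conjugated (every ring atom contributes a p orbital); 2 ring double bonds (4 π electrons) plus a heteroatom lone pair (2) give 6 π electrons. That satisfies 4n+2 with n=1, so ring A is aromatic (furan).
Ring B has one sp³ carbon, so it is not fully conjugated — not aromatic (cycloheptatriene).
Ring C has a continuous p-orbital overlap around the ring; 2 ring double bonds (4 π electrons) plus a heteroatom lone pair (2) give 6 π electrons. That satisfies 4n+2 with n=1, so ring C is aromatic (pyrrole).
Ring D is planar and fully conjugated; 2 ring double bonds (4 π electrons) plus the carbanion lone pair (2) give 6 π electrons. That satisfies 4n+2 with n=1, so ring D is aromatic (cyclopentadienyl anion).
Aromatic: A, C, D. Total: 3.

3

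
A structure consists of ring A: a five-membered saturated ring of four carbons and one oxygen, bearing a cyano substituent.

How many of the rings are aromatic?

0

Ring A has only sp³ atoms, so it is not fully conjugated — not aromatic (tetrahydrofuran).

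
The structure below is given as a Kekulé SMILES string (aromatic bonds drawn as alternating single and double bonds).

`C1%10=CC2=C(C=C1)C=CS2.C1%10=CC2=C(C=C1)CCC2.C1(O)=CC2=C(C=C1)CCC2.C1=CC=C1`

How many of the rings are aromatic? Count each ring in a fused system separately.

4

The SMILES encodes a six-membered carbon ring with three alternating C=C double bonds, fused to a five-membered ring containing one sulfur and two C=C double bonds; a six-membered carbon ring with three alternating C=C double bonds, fused to a saturated five-membered carbon ring; a six-membered carbon ring with three alternating C=C double bonds, fused to a saturated five-membered carbon ring; a four-membered carbon ring with two alternating C=C double bonds.
The fused 6/5-membered bicyclic (with one sulfur) is a single π system with 9 sp² atoms and 10 π electrons from ring double bonds plus a heteroatom lone pair. 10 = 4(2)+2, so the system is aromatic and both rings count as aromatic (benzothiophene).
The 6-membered ring is fully conjugated (every ring atom contributes a p orbital); 3 ring double bonds give 6 π electrons. Since 6 = 4n+2 (n=1), it is aromatic (benzene ring).
The 5-membered ring has three sp³ carbons, so it is not fully conjugated — not aromatic (cyclopentane ring).
The second 6-membered ring is planar and fully conjugated; 3 ring double bonds give 6 π electrons. That satisfies 4n+2 with n=1, so it is aromatic (benzene ring).
The second 5-membered ring has three sp³ carbons, so it is not fully conjugated — not aromatic (cyclopentane ring).
The 4-membered ring has only sp² ring atoms; a planar conformation would have a fully conjugated π system of 4 electrons. But 4 = 4(1), which is 4n not 4n+2, so it is not aromatic (cyclobutadiene) — cyclobutadiene is antiaromatic and distorts to a rectangle.
4 of the 7 rings are aromatic. Total: 4.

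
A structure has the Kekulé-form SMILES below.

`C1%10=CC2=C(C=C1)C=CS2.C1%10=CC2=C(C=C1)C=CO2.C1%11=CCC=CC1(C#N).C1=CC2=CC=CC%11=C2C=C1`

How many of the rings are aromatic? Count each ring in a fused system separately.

The SMILES encodes a six-membered carbon ring with three alternating C=C double bonds, fused to a five-membered ring containing one sulfur and two C=C double bonds; a six-membered carbon ring with three alternating C=C double bonds, fused to a five-membered ring containing one oxygen and two C=C double bonds; a six-membered carbon ring with two isolated C=C double bonds and two sp³ carbons; two fused six-membered carbon rings, each with three alternating C=C double bonds.
The fused 6/5-membered bicyclic (with one sulfur) is a single π system with 9 sp² atoms and 10 π electrons from ring double bonds plus a heteroatom lone pair. 10 = 4(2)+2, so the system is aromatic and both rings count as aromatic (benzothiophene).
The fused 6/5-membered bicyclic (with one oxygen) is a single π system with 9 sp² atoms and 10 π electrons from ring double bonds plus a heteroatom lone pair. 10 = 4(2)+2, so the system is aromatic and both rings count as aromatic (benzofuran).
The 6-membered ring has two sp³ carbons, so it is not fully conjugated — not aromatic (1,4-cyclohexadiene).
The fused 6/6-membered bicyclic is a single π system with 10 sp² atoms and 10 π electrons from ring double bonds. 10 = 4(2)+2, so the system is aromatic and both rings count as aromatic (naphthalene).
6 of the 7 rings are aromatic. Total: 6.

6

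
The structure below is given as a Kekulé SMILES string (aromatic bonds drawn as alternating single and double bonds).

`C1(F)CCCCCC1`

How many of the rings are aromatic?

The SMILES encodes a seven-membered saturated carbon ring.
The 7-membered ring has only sp³ atoms, so it is not fully conjugated — not aromatic (cycloheptane).

0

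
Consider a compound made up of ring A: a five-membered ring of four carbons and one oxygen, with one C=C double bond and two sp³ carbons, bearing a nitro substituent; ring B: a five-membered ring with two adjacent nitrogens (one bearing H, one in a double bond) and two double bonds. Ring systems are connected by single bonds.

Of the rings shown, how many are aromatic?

1

Ring A has two sp³ carbons, so it is not fully conjugated — not aromatic (2,3-dihydrofuran).
Ring B is fully conjugated (every ring atom contributes a p orbital); 2 ring double bonds (4 π electrons) plus a heteroatom lone pair (2) give 6 π electrons. 6 = 4(1)+2, so ring B is aromatic (pyrazole).
Aromatic: B. Total: 1.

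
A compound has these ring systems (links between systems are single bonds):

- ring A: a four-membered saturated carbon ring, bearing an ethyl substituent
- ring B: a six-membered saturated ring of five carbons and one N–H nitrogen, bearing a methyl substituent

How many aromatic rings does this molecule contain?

Ring A has only sp³ atoms, so it is not fully conjugated — not aromatic (cyclobutane).
Ring B has only sp³ atoms, so it is not fully conjugated — not aromatic (piperidine).
No ring is aromatic. Total: 0.

0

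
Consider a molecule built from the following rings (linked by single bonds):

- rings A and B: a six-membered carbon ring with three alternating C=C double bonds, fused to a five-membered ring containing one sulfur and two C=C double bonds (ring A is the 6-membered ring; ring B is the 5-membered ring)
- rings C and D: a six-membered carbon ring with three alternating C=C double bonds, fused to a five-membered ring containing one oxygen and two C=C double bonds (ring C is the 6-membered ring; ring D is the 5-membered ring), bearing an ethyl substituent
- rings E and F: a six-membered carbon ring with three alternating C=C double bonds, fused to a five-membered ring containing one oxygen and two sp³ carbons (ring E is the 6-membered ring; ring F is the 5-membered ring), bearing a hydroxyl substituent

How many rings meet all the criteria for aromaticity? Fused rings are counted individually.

Rings A and B form a fused bicyclic system (with one sulfur) with 9 sp² atoms and 10 π electrons from ring double bonds plus a heteroatom lone pair. 10 = 4(2)+2, so the system is aromatic and both rings count as aromatic (benzothiophene).
Rings C and D form a fused bicyclic system (with one oxygen) with 9 sp² atoms and 10 π electrons from ring double bonds plus a heteroatom lone pair. 10 = 4(2)+2, so the system is aromatic and both rings count as aromatic (benzofuran).
Ring E has a continuous p-orbital overlap around the ring; 3 ring double bonds give 6 π electrons. That satisfies 4n+2 with n=1, so ring E is aromatic (benzene ring).
Ring F has two sp³ carbons, so it is not fully conjugated — not aromatic (oxolane ring).
Aromatic: A, B, C, D, E. Total: 5.

5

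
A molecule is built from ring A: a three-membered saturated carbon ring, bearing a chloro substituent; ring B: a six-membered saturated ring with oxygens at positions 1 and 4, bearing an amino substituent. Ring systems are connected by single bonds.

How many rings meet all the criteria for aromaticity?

0

Ring A has only sp³ atoms, so it is not fully conjugated — not aromatic (cyclopropane).
Ring B has only sp³ atoms, so it is not fully conjugated — not aromatic (1,4-dioxane).
No ring is aromatic. Total: 0.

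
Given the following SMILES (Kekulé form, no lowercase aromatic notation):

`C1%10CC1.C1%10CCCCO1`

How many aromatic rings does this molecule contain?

0

The SMILES encodes a three-membered saturated carbon ring; a six-membered saturated ring of five carbons and one oxygen.
The 3-membered ring has only sp³ atoms, so it is not fully conjugated — not aromatic (cyclopropane).
The 6-membered ring with one oxygen has only sp³ atoms, so it is not fully conjugated — not aromatic (tetrahydropyran).
None of the rings are aromatic. Total: 0.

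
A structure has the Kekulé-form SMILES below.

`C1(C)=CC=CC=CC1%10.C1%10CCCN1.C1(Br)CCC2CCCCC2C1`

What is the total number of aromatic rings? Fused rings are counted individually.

The SMILES encodes a seven-membered carbon ring with three C=C double bonds and one sp³ carbon; a five-membered saturated ring of four carbons and one N–H nitrogen; two fused six-membered saturated carbon rings.
The 7-membered ring has one sp³ carbon, so it is not fully conjugated — not aromatic (cycloheptatriene).
The 5-membered ring with one N–H has only sp³ atoms, so it is not fully conjugated — not aromatic (pyrrolidine).
The 6-membered ring has only sp³ atoms, so it is not fully conjugated — not aromatic (cyclohexane ring).
The second 6-membered ring has only sp³ atoms, so it is not fully conjugated — not aromatic (cyclohexane ring).
None of the rings are aromatic. Total: 0.

0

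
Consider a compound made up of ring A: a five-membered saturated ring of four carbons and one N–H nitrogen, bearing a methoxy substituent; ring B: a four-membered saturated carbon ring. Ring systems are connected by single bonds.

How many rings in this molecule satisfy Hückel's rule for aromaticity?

0

Ring A has only sp³ atoms, so it is not fully conjugated — not aromatic (pyrrolidine).
Ring B has only sp³ atoms, so it is not fully conjugated — not aromatic (cyclobutane).
No ring is aromatic. Total: 0.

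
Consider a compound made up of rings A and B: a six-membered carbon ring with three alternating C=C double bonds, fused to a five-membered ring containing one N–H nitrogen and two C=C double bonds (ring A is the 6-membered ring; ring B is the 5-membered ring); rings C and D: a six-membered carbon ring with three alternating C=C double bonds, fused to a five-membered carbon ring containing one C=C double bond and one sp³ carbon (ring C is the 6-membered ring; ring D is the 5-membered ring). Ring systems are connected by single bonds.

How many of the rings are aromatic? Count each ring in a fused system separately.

3

Rings A and B form a fused bicyclic system (with one N–H) with 9 sp² atoms and 10 π electrons from ring double bonds plus a heteroatom lone pair. 10 = 4(2)+2, so the system is aromatic and both rings count as aromatic (indole).
Ring C is fully conjugated (every ring atom contributes a p orbital); 3 ring double bonds give 6 π electrons. That satisfies 4n+2 with n=1, so ring C is aromatic (benzene ring).
Ring D has one sp³ carbon, so it is not fully conjugated — not aromatic (cyclopentene ring).
Aromatic: A, B, C. Total: 3.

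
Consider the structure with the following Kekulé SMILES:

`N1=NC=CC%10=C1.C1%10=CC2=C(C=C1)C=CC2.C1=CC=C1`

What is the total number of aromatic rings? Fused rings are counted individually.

2

The SMILES encodes a six-membered ring with two adjacent nitrogens and three alternating double bonds; a six-membered carbon ring with three alternating C=C double bonds, fused to a five-membered carbon ring containing one C=C double bond and one sp³ carbon; a four-membered carbon ring with two alternating C=C double bonds.
The 6-membered ring with two nitrogens (1,2) is planar and fully conjugated; 3 ring double bonds give 6 π electrons. Since 6 = 4n+2 (n=1), it is aromatic (pyridazine).
The 6-membered ring is planar and fully conjugated; 3 ring double bonds give 6 π electrons. 6 = 4(1)+2, so it is aromatic (benzene ring).
The 5-membered ring has one sp³ carbon, so it is not fully conjugated — not aromatic (cyclopentene ring).
The 4-membered ring has only sp² ring atoms; a planar conformation would have a fully conjugated π system of 4 electrons. But 4 = 4(1), which is 4n not 4n+2, so it is not aromatic (cyclobutadiene) — cyclobutadiene is antiaromatic and distorts to a rectangle.
2 of the 4 rings are aromatic. Total: 2.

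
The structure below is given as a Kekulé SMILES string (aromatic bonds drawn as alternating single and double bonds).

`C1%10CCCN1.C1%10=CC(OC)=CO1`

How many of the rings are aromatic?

The SMILES encodes a five-membered saturated ring of four carbons and one N–H nitrogen; a five-membered ring of four carbons and one oxygen, with two C=C double bonds.
The 5-membered ring with one N–H has only sp³ atoms, so it is not fully conjugated — not aromatic (pyrrolidine).
The 5-membered ring with one oxygen is planar and fully conjugated; 2 ring double bonds (4 π electrons) plus a heteroatom lone pair (2) give 6 π electrons. That satisfies 4n+2 with n=1, so it is aromatic (furan).
1 of the 2 rings is aromatic. Total: 1.

1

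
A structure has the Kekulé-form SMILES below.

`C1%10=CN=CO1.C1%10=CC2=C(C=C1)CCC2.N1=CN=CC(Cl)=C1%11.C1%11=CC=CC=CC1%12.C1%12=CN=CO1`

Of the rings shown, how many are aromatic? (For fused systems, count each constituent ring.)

The SMILES encodes a five-membered ring with an oxygen at position 1 and a nitrogen at position 3 (in a C=N bond), with two double bonds; a six-membered carbon ring with three alternating C=C double bonds, fused to a saturated five-membered carbon ring; a six-membered ring with nitrogens at positions 1 and 3 and three alternating double bonds; a seven-membered carbon ring with three C=C double bonds and one sp³ carbon; a five-membered ring with an oxygen at position 1 and a nitrogen at position 3 (in a C=N bond), with two double bonds.
The 5-membered ring with one oxygen and one =N– has a continuous p-orbital overlap around the ring; 2 ring double bonds (4 π electrons) plus a heteroatom lone pair (2) give 6 π electrons. That satisfies 4n+2 with n=1, so it is aromatic (oxazole).
The 6-membered ring has a continuous p-orbital overlap around the ring; 3 ring double bonds give 6 π electrons. 6 = 4(1)+2, so it is aromatic (benzene ring).
The 5-membered ring has three sp³ carbons, so it is not fully conjugated — not aromatic (cyclopentane ring).
The 6-membered ring with two nitrogens (1,3) is fully conjugated (every ring atom contributes a p orbital); 3 ring double bonds give 6 π electrons. 6 = 4(1)+2, so it is aromatic (pyrimidine).
The 7-membered ring has one sp³ carbon, so it is not fully conjugated — not aromatic (cycloheptatriene).
The second 5-membered ring with one oxygen and one =N– has a continuous p-orbital overlap around the ring; 2 ring double bonds (4 π electrons) plus a heteroatom lone pair (2) give 6 π electrons. That satisfies 4n+2 with n=1, so it is aromatic (oxazole).
4 of the 6 rings are aromatic. Total: 4.

4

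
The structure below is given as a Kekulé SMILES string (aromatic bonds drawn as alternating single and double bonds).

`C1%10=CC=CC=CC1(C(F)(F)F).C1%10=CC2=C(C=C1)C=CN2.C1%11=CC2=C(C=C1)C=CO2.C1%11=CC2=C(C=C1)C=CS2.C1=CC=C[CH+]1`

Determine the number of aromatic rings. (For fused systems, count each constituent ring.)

6

The SMILES encodes a seven-membered carbon ring with three C=C double bonds and one sp³ carbon; a six-membered carbon ring with three alternating C=C double bonds, fused to a five-membered ring containing one N–H nitrogen and two C=C double bonds; a six-membered carbon ring with three alternating C=C double bonds, fused to a five-membered ring containing one oxygen and two C=C double bonds; a six-membered carbon ring with three alternating C=C double bonds, fused to a five-membered ring containing one sulfur and two C=C double bonds; a five-membered all-carbon ring bearing a positive charge on one carbon, with two C=C double bonds.
The 7-membered ring has one sp³ carbon, so it is not fully conjugated — not aromatic (cycloheptatriene).
The fused 6/5-membered bicyclic (with one N–H) is a single π system with 9 sp² atoms and 10 π electrons from ring double bonds plus a heteroatom lone pair. 10 = 4(2)+2, so the system is aromatic and both rings count as aromatic (indole).
The fused 6/5-membered bicyclic (with one oxygen) is a single π system with 9 sp² atoms and 10 π electrons from ring double bonds plus a heteroatom lone pair. 10 = 4(2)+2, so the system is aromatic and both rings count as aromatic (benzofuran).
The fused 6/5-membered bicyclic (with one sulfur) is a single π system with 9 sp² atoms and 10 π electrons from ring double bonds plus a heteroatom lone pair. 10 = 4(2)+2, so the system is aromatic and both rings count as aromatic (benzothiophene).
The 5-membered ring has only sp² ring atoms; a planar conformation would have a fully conjugated π system of 4 electrons. But 4 = 4(1), which is 4n not 4n+2, so it is not aromatic (cyclopentadienyl cation).
6 of the 8 rings are aromatic. Total: 6.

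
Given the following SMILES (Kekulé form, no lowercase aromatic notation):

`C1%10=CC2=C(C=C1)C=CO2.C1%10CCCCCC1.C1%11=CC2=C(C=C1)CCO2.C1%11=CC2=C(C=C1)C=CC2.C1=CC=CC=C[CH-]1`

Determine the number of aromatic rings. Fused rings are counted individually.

4

The SMILES encodes a six-membered carbon ring with three alternating C=C double bonds, fused to a five-membered ring containing one oxygen and two C=C double bonds; a seven-membered saturated carbon ring; a six-membered carbon ring with three alternating C=C double bonds, fused to a five-membered ring containing one oxygen and two sp³ carbons; a six-membered carbon ring with three alternating C=C double bonds, fused to a five-membered carbon ring containing one C=C double bond and one sp³ carbon; a seven-membered all-carbon ring bearing a negative charge on one carbon, with three C=C double bonds.
The fused 6/5-membered bicyclic (with one oxygen) is a single π system with 9 sp² atoms and 10 π electrons from ring double bonds plus a heteroatom lone pair. 10 = 4(2)+2, so the system is aromatic and both rings count as aromatic (benzofuran).
The 7-membered ring has only sp³ atoms, so it is not fully conjugated — not aromatic (cycloheptane).
The 6-membered ring is planar and fully conjugated; 3 ring double bonds give 6 π electrons. That satisfies 4n+2 with n=1, so it is aromatic (benzene ring).
The 5-membered ring with one oxygen has two sp³ carbons, so it is not fully conjugated — not aromatic (oxolane ring).
The second 6-membered ring is fully conjugated (every ring atom contributes a p orbital); 3 ring double bonds give 6 π electrons. That satisfies 4n+2 with n=1, so it is aromatic (benzene ring).
The 5-membered ring has one sp³ carbon, so it is not fully conjugated — not aromatic (cyclopentene ring).
The second 7-membered ring has only sp² ring atoms; a planar conformation would have a fully conjugated π system of 8 electrons. But 8 = 4(2), which is 4n not 4n+2, so it is not aromatic (cycloheptatrienyl anion).
4 of the 8 rings are aromatic. Total: 4.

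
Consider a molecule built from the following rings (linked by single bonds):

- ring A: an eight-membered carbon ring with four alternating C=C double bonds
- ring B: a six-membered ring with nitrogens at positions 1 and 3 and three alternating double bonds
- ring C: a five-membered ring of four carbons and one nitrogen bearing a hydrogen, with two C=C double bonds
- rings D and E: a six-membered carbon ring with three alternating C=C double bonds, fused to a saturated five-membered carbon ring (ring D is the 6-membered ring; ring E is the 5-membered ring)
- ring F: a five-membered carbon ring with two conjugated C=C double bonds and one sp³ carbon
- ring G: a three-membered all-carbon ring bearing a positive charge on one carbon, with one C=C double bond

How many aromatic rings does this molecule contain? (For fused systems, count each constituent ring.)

4

Ring A has only sp² ring atoms; a planar conformation would have a fully conjugated π system of 8 electrons. But 8 = 4(2), which is 4n not 4n+2, so ring A is not aromatic (cyclooctatetraene) — cyclooctatetraene distorts into a non-planar tub to avoid antiaromaticity.
Ring B is fully conjugated (every ring atom contributes a p orbital); 3 ring double bonds give 6 π electrons. 6 = 4(1)+2, so ring B is aromatic (pyrimidine).
Ring C is planar and fully conjugated; 2 ring double bonds (4 π electrons) plus a heteroatom lone pair (2) give 6 π electrons. That satisfies 4n+2 with n=1, so ring C is aromatic (pyrrole).
Ring D has a continuous p-orbital overlap around the ring; 3 ring double bonds give 6 π electrons. Since 6 = 4n+2 (n=1), ring D is aromatic (benzene ring).
Ring E has three sp³ carbons, so it is not fully conjugated — not aromatic (cyclopentane ring).
Ring F has one sp³ carbon, so it is not fully conjugated — not aromatic (cyclopentadiene).
Ring G is fully conjugated (every ring atom contributes a p orbital); 1 ring double bond (2 π electrons) plus the carbocation's empty p orbital (0, but keeps the ring conjugated) give 2 π electrons. Since 2 = 4n+2 (n=0), ring G is aromatic (cyclopropenyl cation).
Aromatic: B, C, D, G. Total: 4.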